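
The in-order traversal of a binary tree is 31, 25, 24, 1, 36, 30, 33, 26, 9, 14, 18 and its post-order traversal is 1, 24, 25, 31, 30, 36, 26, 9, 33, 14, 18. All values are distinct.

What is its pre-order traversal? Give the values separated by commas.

The last element of post-order is the root; it splits in-order into left and right subtrees.
Root 18: left subtree has 10 nodes {31, 25, 24, 1, 36, 30, 33, 26, 9, 14}, right has 0 { }.
  Root 14: left subtree has 9 nodes {31, 25, 24, 1, 36, 30, 33, 26, 9}, right has 0 { }.
    Root 33: left subtree has 6 nodes {31, 25, 24, 1, 36, 30}, right has 2 {26, 9}.
      Root 36: left subtree has 4 nodes {31, 25, 24, 1}, right has 1 {30}.
        Root 31: left subtree has 0 nodes { }, right has 3 {25, 24, 1}.
          Root 25: left subtree has 0 nodes { }, right has 2 {24, 1}.
            Root 24: left subtree has 0 nodes { }, right has 1 {1}.
      Root 9: left subtree has 1 node {26}, right has 0 { }.

18, 14, 33, 36, 31, 25, 24, 1, 30, 9, 26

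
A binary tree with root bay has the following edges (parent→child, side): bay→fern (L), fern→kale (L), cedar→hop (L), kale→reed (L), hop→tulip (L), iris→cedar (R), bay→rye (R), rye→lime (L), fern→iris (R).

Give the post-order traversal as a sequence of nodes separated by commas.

Post-order visits the left subtree, then the right subtree, then the node.
At bay: go left to fern.
  At fern: go left to kale.
    At kale: go left to reed.
      reed is a leaf — visit reed.
    At kale: no right child.
    Visit kale.
  At fern: go right to iris.
    At iris: no left child.
    At iris: go right to cedar.
      At cedar: go left to hop.
        At hop: go left to tulip.
          tulip is a leaf — visit tulip.
        At hop: no right child.
        Visit hop.
      At cedar: no right child.
      Visit cedar.
    Visit iris.
  Visit fern.
At bay: go right to rye.
  At rye: go left to lime.
    lime is a leaf — visit lime.
  At rye: no right child.
  Visit rye.
Visit bay.

reed, kale, tulip, hop, cedar, iris, fern, lime, rye, bay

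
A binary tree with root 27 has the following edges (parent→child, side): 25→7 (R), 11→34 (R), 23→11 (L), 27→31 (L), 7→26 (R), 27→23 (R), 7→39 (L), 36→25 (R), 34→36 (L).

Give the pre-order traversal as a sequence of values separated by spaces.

27 31 23 11 34 36 25 7 39 26

Pre-order visits the node, then its left subtree, then its right subtree.
Visit 27.
At 27: go left to 31.
  31 is a leaf — visit 31.
At 27: go right to 23.
  Visit 23.
  At 23: go left to 11.
    Visit 11.
    At 11: no left child.
    At 11: go right to 34.
      Visit 34.
      At 34: go left to 36.
        Visit 36.
        At 36: no left child.
        At 36: go right to 25.
          Visit 25.
          At 25: no left child.
          At 25: go right to 7.
            Visit 7.
            At 7: go left to 39.
              39 is a leaf — visit 39.
            At 7: go right to 26.
              26 is a leaf — visit 26.
      At 34: no right child.
  At 23: no right child.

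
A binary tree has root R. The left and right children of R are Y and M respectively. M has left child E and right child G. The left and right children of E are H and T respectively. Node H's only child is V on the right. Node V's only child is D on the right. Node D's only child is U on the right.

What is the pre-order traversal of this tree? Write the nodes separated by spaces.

R Y M E H V D U T G

Pre-order visits the node, then its left subtree, then its right subtree.
Visit R.
At R: go left to Y.
  Y is a leaf — visit Y.
At R: go right to M.
  Visit M.
  At M: go left to E.
    Visit E.
    At E: go left to H.
      Visit H.
      At H: no left child.
      At H: go right to V.
        Visit V.
        At V: no left child.
        At V: go right to D.
          Visit D.
          At D: no left child.
          At D: go right to U.
            U is a leaf — visit U.
    At E: go right to T.
      T is a leaf — visit T.
  At M: go right to G.
    G is a leaf — visit G.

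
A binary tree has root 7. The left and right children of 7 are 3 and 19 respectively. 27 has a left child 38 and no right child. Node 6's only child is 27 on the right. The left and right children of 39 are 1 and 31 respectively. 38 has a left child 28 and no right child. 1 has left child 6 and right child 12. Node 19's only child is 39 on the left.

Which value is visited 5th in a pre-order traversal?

1

Pre-order visits the node, then its left subtree, then its right subtree.
Visit 7.
At 7: go left to 3.
  3 is a leaf — visit 3.
At 7: go right to 19.
  Visit 19.
  At 19: go left to 39.
    Visit 39.
    At 39: go left to 1.
      Visit 1.
      At 1: go left to 6.
        Visit 6.
        At 6: no left child.
        At 6: go right to 27.
          Visit 27.
          At 27: go left to 38.
            Visit 38.
            At 38: go left to 28.
              28 is a leaf — visit 28.
            At 38: no right child.
          At 27: no right child.
      At 1: go right to 12.
        12 is a leaf — visit 12.
    At 39: go right to 31.
      31 is a leaf — visit 31.
  At 19: no right child.
Full pre-order sequence: 7, 3, 19, 39, 1, 6, 27, 38, 28, 12, 31.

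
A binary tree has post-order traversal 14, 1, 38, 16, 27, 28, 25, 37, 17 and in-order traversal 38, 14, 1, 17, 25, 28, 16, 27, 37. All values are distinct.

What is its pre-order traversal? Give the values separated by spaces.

The last element of post-order is the root; it splits in-order into left and right subtrees.
Root 17: left subtree has 3 nodes {38, 14, 1}, right has 5 {25, 28, 16, 27, 37}.
  Root 38: left subtree has 0 nodes { }, right has 2 {14, 1}.
    Root 1: left subtree has 1 node {14}, right has 0 { }.
  Root 37: left subtree has 4 nodes {25, 28, 16, 27}, right has 0 { }.
    Root 25: left subtree has 0 nodes { }, right has 3 {28, 16, 27}.
      Root 28: left subtree has 0 nodes { }, right has 2 {16, 27}.
        Root 27: left subtree has 1 node {16}, right has 0 { }.

17 38 1 14 37 25 28 27 16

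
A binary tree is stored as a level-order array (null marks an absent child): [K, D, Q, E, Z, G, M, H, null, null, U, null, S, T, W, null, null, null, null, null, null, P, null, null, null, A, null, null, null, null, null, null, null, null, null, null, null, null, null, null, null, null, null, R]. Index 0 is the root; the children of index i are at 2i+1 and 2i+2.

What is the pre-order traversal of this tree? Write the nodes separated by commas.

Pre-order visits the node, then its left subtree, then its right subtree.
Visit K.
At K: go left to D.
  Visit D.
  At D: go left to E.
    Visit E.
    At E: go left to H.
      H is a leaf — visit H.
    At E: no right child.
  At D: go right to Z.
    Visit Z.
    At Z: no left child.
    At Z: go right to U.
      Visit U.
      At U: go left to P.
        Visit P.
        At P: go left to R.
          R is a leaf — visit R.
        At P: no right child.
      At U: no right child.
At K: go right to Q.
  Visit Q.
  At Q: go left to G.
    Visit G.
    At G: no left child.
    At G: go right to S.
      Visit S.
      At S: go left to A.
        A is a leaf — visit A.
      At S: no right child.
  At Q: go right to M.
    Visit M.
    At M: go left to T.
      T is a leaf — visit T.
    At M: go right to W.
      W is a leaf — visit W.

K, D, E, H, Z, U, P, R, Q, G, S, A, M, T, W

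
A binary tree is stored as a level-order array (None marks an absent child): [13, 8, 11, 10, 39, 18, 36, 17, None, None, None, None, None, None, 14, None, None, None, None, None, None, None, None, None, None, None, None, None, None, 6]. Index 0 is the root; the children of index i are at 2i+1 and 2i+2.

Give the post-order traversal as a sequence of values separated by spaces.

17 10 39 8 18 6 14 36 11 13

Post-order visits the left subtree, then the right subtree, then the node.
At 13: go left to 8.
  At 8: go left to 10.
    At 10: go left to 17.
      17 is a leaf — visit 17.
    At 10: no right child.
    Visit 10.
  At 8: go right to 39.
    39 is a leaf — visit 39.
  Visit 8.
At 13: go right to 11.
  At 11: go left to 18.
    18 is a leaf — visit 18.
  At 11: go right to 36.
    At 36: no left child.
    At 36: go right to 14.
      At 14: go left to 6.
        6 is a leaf — visit 6.
      At 14: no right child.
      Visit 14.
    Visit 36.
  Visit 11.
Visit 13.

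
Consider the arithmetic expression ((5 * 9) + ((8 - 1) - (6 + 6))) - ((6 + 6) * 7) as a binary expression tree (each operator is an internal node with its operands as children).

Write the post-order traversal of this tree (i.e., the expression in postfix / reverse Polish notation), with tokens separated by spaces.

Post-order on an expression tree gives postfix notation: for each operator, emit left operand, right operand, then the operator.

5 9 * 8 1 - 6 6 + - + 6 6 + 7 * -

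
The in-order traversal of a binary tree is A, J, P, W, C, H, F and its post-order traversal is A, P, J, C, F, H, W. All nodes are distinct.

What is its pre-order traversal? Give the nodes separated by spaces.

The last element of post-order is the root; it splits in-order into left and right subtrees.
Root W: left subtree has 3 nodes {A, J, P}, right has 3 {C, H, F}.
  Root J: left subtree has 1 node {A}, right has 1 {P}.
  Root H: left subtree has 1 node {C}, right has 1 {F}.

W J A P H C F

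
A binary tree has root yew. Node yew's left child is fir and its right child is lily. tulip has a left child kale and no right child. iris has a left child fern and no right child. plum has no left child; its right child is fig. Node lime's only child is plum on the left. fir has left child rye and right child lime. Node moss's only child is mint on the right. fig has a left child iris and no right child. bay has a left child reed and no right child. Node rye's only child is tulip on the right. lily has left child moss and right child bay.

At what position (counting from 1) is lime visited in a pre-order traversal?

Pre-order visits the node, then its left subtree, then its right subtree.
Visit yew.
At yew: go left to fir.
  Visit fir.
  At fir: go left to rye.
    Visit rye.
    At rye: no left child.
    At rye: go right to tulip.
      Visit tulip.
      At tulip: go left to kale.
        kale is a leaf — visit kale.
      At tulip: no right child.
  At fir: go right to lime.
    Visit lime.
    At lime: go left to plum.
      Visit plum.
      At plum: no left child.
      At plum: go right to fig.
        Visit fig.
        At fig: go left to iris.
          Visit iris.
          At iris: go left to fern.
            fern is a leaf — visit fern.
          At iris: no right child.
        At fig: no right child.
    At lime: no right child.
At yew: go right to lily.
  Visit lily.
  At lily: go left to moss.
    Visit moss.
    At moss: no left child.
    At moss: go right to mint.
      mint is a leaf — visit mint.
  At lily: go right to bay.
    Visit bay.
    At bay: go left to reed.
      reed is a leaf — visit reed.
    At bay: no right child.
Full pre-order sequence: yew, fir, rye, tulip, kale, lime, plum, fig, iris, fern, lily, moss, mint, bay, reed.

6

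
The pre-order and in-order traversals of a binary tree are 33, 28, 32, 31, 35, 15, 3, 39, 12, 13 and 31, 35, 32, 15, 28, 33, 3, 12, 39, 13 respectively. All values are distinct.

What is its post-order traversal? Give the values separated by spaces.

The first element of pre-order is the root; it splits in-order into left and right subtrees.
Root 33: left subtree has 5 nodes {31, 35, 32, 15, 28}, right has 4 {3, 12, 39, 13}.
  Root 28: left subtree has 4 nodes {31, 35, 32, 15}, right has 0 { }.
    Root 32: left subtree has 2 nodes {31, 35}, right has 1 {15}.
      Root 31: left subtree has 0 nodes { }, right has 1 {35}.
  Root 3: left subtree has 0 nodes { }, right has 3 {12, 39, 13}.
    Root 39: left subtree has 1 node {12}, right has 1 {13}.

35 31 15 32 28 12 13 39 3 33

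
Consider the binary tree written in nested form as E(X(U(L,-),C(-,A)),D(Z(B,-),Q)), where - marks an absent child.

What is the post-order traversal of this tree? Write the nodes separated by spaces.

L U A C X B Z Q D E

Post-order visits the left subtree, then the right subtree, then the node.
At E: go left to X.
  At X: go left to U.
    At U: go left to L.
      L is a leaf — visit L.
    At U: no right child.
    Visit U.
  At X: go right to C.
    At C: no left child.
    At C: go right to A.
      A is a leaf — visit A.
    Visit C.
  Visit X.
At E: go right to D.
  At D: go left to Z.
    At Z: go left to B.
      B is a leaf — visit B.
    At Z: no right child.
    Visit Z.
  At D: go right to Q.
    Q is a leaf — visit Q.
  Visit D.
Visit E.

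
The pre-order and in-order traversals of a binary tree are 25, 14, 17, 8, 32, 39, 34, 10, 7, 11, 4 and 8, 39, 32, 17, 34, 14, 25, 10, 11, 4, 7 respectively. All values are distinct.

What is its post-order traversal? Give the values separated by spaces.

39 32 8 34 17 14 4 11 7 10 25

The first element of pre-order is the root; it splits in-order into left and right subtrees.
Root 25: left subtree has 6 nodes {8, 39, 32, 17, 34, 14}, right has 4 {10, 11, 4, 7}.
  Root 14: left subtree has 5 nodes {8, 39, 32, 17, 34}, right has 0 { }.
    Root 17: left subtree has 3 nodes {8, 39, 32}, right has 1 {34}.
      Root 8: left subtree has 0 nodes { }, right has 2 {39, 32}.
        Root 32: left subtree has 1 node {39}, right has 0 { }.
  Root 10: left subtree has 0 nodes { }, right has 3 {11, 4, 7}.
    Root 7: left subtree has 2 nodes {11, 4}, right has 0 { }.
      Root 11: left subtree has 0 nodes { }, right has 1 {4}.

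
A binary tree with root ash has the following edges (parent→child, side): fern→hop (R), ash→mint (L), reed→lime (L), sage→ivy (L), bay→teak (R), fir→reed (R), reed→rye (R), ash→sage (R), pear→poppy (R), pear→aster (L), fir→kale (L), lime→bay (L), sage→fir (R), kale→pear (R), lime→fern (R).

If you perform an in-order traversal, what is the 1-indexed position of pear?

In-order visits the left subtree, then the node, then the right subtree.
At ash: go left to mint.
  mint is a leaf — visit mint.
Visit ash.
At ash: go right to sage.
  At sage: go left to ivy.
    ivy is a leaf — visit ivy.
  Visit sage.
  At sage: go right to fir.
    At fir: go left to kale.
      At kale: no left child.
      Visit kale.
      At kale: go right to pear.
        At pear: go left to aster.
          aster is a leaf — visit aster.
        Visit pear.
        At pear: go right to poppy.
          poppy is a leaf — visit poppy.
    Visit fir.
    At fir: go right to reed.
      At reed: go left to lime.
        At lime: go left to bay.
          At bay: no left child.
          Visit bay.
          At bay: go right to teak.
            teak is a leaf — visit teak.
        Visit lime.
        At lime: go right to fern.
          At fern: no left child.
          Visit fern.
          At fern: go right to hop.
            hop is a leaf — visit hop.
      Visit reed.
      At reed: go right to rye.
        rye is a leaf — visit rye.
Full in-order sequence: mint, ash, ivy, sage, kale, aster, pear, poppy, fir, bay, teak, lime, fern, hop, reed, rye.

7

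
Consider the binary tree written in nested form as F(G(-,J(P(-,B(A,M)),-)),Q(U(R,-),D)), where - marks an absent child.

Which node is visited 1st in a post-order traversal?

Post-order visits the left subtree, then the right subtree, then the node.
At F: go left to G.
  At G: no left child.
  At G: go right to J.
    At J: go left to P.
      At P: no left child.
      At P: go right to B.
        At B: go left to A.
          A is a leaf — visit A.
        At B: go right to M.
          M is a leaf — visit M.
        Visit B.
      Visit P.
    At J: no right child.
    Visit J.
  Visit G.
At F: go right to Q.
  At Q: go left to U.
    At U: go left to R.
      R is a leaf — visit R.
    At U: no right child.
    Visit U.
  At Q: go right to D.
    D is a leaf — visit D.
  Visit Q.
Visit F.
Full post-order sequence: A, M, B, P, J, G, R, U, D, Q, F.

A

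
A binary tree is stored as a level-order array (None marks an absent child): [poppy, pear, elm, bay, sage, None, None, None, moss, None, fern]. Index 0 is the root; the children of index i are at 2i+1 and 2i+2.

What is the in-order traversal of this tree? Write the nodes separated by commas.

bay, moss, pear, sage, fern, poppy, elm

In-order visits the left subtree, then the node, then the right subtree.
At poppy: go left to pear.
  At pear: go left to bay.
    At bay: no left child.
    Visit bay.
    At bay: go right to moss.
      moss is a leaf — visit moss.
  Visit pear.
  At pear: go right to sage.
    At sage: no left child.
    Visit sage.
    At sage: go right to fern.
      fern is a leaf — visit fern.
Visit poppy.
At poppy: go right to elm.
  elm is a leaf — visit elm.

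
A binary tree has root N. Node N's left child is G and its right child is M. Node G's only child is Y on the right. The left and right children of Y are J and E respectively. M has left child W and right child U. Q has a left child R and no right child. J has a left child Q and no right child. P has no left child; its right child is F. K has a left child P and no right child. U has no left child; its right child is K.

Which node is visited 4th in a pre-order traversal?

Pre-order visits the node, then its left subtree, then its right subtree.
Visit N.
At N: go left to G.
  Visit G.
  At G: no left child.
  At G: go right to Y.
    Visit Y.
    At Y: go left to J.
      Visit J.
      At J: go left to Q.
        Visit Q.
        At Q: go left to R.
          R is a leaf — visit R.
        At Q: no right child.
      At J: no right child.
    At Y: go right to E.
      E is a leaf — visit E.
At N: go right to M.
  Visit M.
  At M: go left to W.
    W is a leaf — visit W.
  At M: go right to U.
    Visit U.
    At U: no left child.
    At U: go right to K.
      Visit K.
      At K: go left to P.
        Visit P.
        At P: no left child.
        At P: go right to F.
          F is a leaf — visit F.
      At K: no right child.
Full pre-order sequence: N, G, Y, J, Q, R, E, M, W, U, K, P, F.

J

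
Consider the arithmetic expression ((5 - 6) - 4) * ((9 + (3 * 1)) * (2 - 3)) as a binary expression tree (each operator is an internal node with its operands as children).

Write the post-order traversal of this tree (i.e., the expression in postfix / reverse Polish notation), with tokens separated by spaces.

Post-order on an expression tree gives postfix notation: for each operator, emit left operand, right operand, then the operator.

5 6 - 4 - 9 3 1 * + 2 3 - * *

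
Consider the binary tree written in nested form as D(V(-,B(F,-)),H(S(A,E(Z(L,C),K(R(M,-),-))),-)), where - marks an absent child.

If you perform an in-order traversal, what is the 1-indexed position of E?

In-order visits the left subtree, then the node, then the right subtree.
At D: go left to V.
  At V: no left child.
  Visit V.
  At V: go right to B.
    At B: go left to F.
      F is a leaf — visit F.
    Visit B.
    At B: no right child.
Visit D.
At D: go right to H.
  At H: go left to S.
    At S: go left to A.
      A is a leaf — visit A.
    Visit S.
    At S: go right to E.
      At E: go left to Z.
        At Z: go left to L.
          L is a leaf — visit L.
        Visit Z.
        At Z: go right to C.
          C is a leaf — visit C.
      Visit E.
      At E: go right to K.
        At K: go left to R.
          At R: go left to M.
            M is a leaf — visit M.
          Visit R.
          At R: no right child.
        Visit K.
        At K: no right child.
  Visit H.
  At H: no right child.
Full in-order sequence: V, F, B, D, A, S, L, Z, C, E, M, R, K, H.

10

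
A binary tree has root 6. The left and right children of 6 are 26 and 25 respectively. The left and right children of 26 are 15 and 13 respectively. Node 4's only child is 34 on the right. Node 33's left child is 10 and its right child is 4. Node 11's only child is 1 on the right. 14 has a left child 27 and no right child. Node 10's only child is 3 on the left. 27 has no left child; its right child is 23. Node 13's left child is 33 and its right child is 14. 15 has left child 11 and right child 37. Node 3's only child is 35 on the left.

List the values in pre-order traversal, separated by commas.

Pre-order visits the node, then its left subtree, then its right subtree.
Visit 6.
At 6: go left to 26.
  Visit 26.
  At 26: go left to 15.
    Visit 15.
    At 15: go left to 11.
      Visit 11.
      At 11: no left child.
      At 11: go right to 1.
        1 is a leaf — visit 1.
    At 15: go right to 37.
      37 is a leaf — visit 37.
  At 26: go right to 13.
    Visit 13.
    At 13: go left to 33.
      Visit 33.
      At 33: go left to 10.
        Visit 10.
        At 10: go left to 3.
          Visit 3.
          At 3: go left to 35.
            35 is a leaf — visit 35.
          At 3: no right child.
        At 10: no right child.
      At 33: go right to 4.
        Visit 4.
        At 4: no left child.
        At 4: go right to 34.
          34 is a leaf — visit 34.
    At 13: go right to 14.
      Visit 14.
      At 14: go left to 27.
        Visit 27.
        At 27: no left child.
        At 27: go right to 23.
          23 is a leaf — visit 23.
      At 14: no right child.
At 6: go right to 25.
  25 is a leaf — visit 25.

6, 26, 15, 11, 1, 37, 13, 33, 10, 3, 35, 4, 34, 14, 27, 23, 25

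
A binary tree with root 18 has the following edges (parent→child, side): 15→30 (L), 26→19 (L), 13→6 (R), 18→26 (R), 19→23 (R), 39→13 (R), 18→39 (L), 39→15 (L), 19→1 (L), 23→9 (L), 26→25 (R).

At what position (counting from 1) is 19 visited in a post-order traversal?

Post-order visits the left subtree, then the right subtree, then the node.
At 18: go left to 39.
  At 39: go left to 15.
    At 15: go left to 30.
      30 is a leaf — visit 30.
    At 15: no right child.
    Visit 15.
  At 39: go right to 13.
    At 13: no left child.
    At 13: go right to 6.
      6 is a leaf — visit 6.
    Visit 13.
  Visit 39.
At 18: go right to 26.
  At 26: go left to 19.
    At 19: go left to 1.
      1 is a leaf — visit 1.
    At 19: go right to 23.
      At 23: go left to 9.
        9 is a leaf — visit 9.
      At 23: no right child.
      Visit 23.
    Visit 19.
  At 26: go right to 25.
    25 is a leaf — visit 25.
  Visit 26.
Visit 18.
Full post-order sequence: 30, 15, 6, 13, 39, 1, 9, 23, 19, 25, 26, 18.

9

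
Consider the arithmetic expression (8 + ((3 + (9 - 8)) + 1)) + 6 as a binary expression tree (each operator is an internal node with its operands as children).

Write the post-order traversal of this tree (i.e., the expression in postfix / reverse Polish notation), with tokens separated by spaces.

8 3 9 8 - + 1 + + 6 +

Post-order on an expression tree gives postfix notation: for each operator, emit left operand, right operand, then the operator.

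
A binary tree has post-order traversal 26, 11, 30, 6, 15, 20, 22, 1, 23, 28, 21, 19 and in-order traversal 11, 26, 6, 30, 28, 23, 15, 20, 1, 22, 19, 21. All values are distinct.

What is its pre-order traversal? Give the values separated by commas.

19, 28, 6, 11, 26, 30, 23, 1, 20, 15, 22, 21

The last element of post-order is the root; it splits in-order into left and right subtrees.
Root 19: left subtree has 10 nodes {11, 26, 6, 30, 28, 23, 15, 20, 1, 22}, right has 1 {21}.
  Root 28: left subtree has 4 nodes {11, 26, 6, 30}, right has 5 {23, 15, 20, 1, 22}.
    Root 6: left subtree has 2 nodes {11, 26}, right has 1 {30}.
      Root 11: left subtree has 0 nodes { }, right has 1 {26}.
    Root 23: left subtree has 0 nodes { }, right has 4 {15, 20, 1, 22}.
      Root 1: left subtree has 2 nodes {15, 20}, right has 1 {22}.
        Root 20: left subtree has 1 node {15}, right has 0 { }.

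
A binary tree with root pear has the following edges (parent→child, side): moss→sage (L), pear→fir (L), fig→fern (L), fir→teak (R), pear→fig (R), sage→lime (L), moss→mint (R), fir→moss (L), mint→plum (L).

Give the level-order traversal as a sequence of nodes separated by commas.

pear, fir, fig, moss, teak, fern, sage, mint, lime, plum

Level-order visits nodes level by level from the root, left to right within each level.
Level 0: pear
Level 1: fir, fig
Level 2: moss, teak, fern
Level 3: sage, mint
Level 4: lime, plum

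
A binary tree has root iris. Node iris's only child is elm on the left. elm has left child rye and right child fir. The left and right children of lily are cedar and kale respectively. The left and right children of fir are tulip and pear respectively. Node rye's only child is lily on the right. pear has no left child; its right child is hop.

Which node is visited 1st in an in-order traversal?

In-order visits the left subtree, then the node, then the right subtree.
At iris: go left to elm.
  At elm: go left to rye.
    At rye: no left child.
    Visit rye.
    At rye: go right to lily.
      At lily: go left to cedar.
        cedar is a leaf — visit cedar.
      Visit lily.
      At lily: go right to kale.
        kale is a leaf — visit kale.
  Visit elm.
  At elm: go right to fir.
    At fir: go left to tulip.
      tulip is a leaf — visit tulip.
    Visit fir.
    At fir: go right to pear.
      At pear: no left child.
      Visit pear.
      At pear: go right to hop.
        hop is a leaf — visit hop.
Visit iris.
At iris: no right child.
Full in-order sequence: rye, cedar, lily, kale, elm, tulip, fir, pear, hop, iris.

rye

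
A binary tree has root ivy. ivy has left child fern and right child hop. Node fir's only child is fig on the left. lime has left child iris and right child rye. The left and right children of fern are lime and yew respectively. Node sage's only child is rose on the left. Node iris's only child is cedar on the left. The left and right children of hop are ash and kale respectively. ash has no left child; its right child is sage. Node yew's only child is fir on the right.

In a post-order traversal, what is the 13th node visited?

Post-order visits the left subtree, then the right subtree, then the node.
At ivy: go left to fern.
  At fern: go left to lime.
    At lime: go left to iris.
      At iris: go left to cedar.
        cedar is a leaf — visit cedar.
      At iris: no right child.
      Visit iris.
    At lime: go right to rye.
      rye is a leaf — visit rye.
    Visit lime.
  At fern: go right to yew.
    At yew: no left child.
    At yew: go right to fir.
      At fir: go left to fig.
        fig is a leaf — visit fig.
      At fir: no right child.
      Visit fir.
    Visit yew.
  Visit fern.
At ivy: go right to hop.
  At hop: go left to ash.
    At ash: no left child.
    At ash: go right to sage.
      At sage: go left to rose.
        rose is a leaf — visit rose.
      At sage: no right child.
      Visit sage.
    Visit ash.
  At hop: go right to kale.
    kale is a leaf — visit kale.
  Visit hop.
Visit ivy.
Full post-order sequence: cedar, iris, rye, lime, fig, fir, yew, fern, rose, sage, ash, kale, hop, ivy.

hop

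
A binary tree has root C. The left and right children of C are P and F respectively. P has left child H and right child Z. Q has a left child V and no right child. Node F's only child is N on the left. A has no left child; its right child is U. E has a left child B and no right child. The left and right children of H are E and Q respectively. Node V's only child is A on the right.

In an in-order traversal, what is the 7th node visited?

Q

In-order visits the left subtree, then the node, then the right subtree.
At C: go left to P.
  At P: go left to H.
    At H: go left to E.
      At E: go left to B.
        B is a leaf — visit B.
      Visit E.
      At E: no right child.
    Visit H.
    At H: go right to Q.
      At Q: go left to V.
        At V: no left child.
        Visit V.
        At V: go right to A.
          At A: no left child.
          Visit A.
          At A: go right to U.
            U is a leaf — visit U.
      Visit Q.
      At Q: no right child.
  Visit P.
  At P: go right to Z.
    Z is a leaf — visit Z.
Visit C.
At C: go right to F.
  At F: go left to N.
    N is a leaf — visit N.
  Visit F.
  At F: no right child.
Full in-order sequence: B, E, H, V, A, U, Q, P, Z, C, N, F.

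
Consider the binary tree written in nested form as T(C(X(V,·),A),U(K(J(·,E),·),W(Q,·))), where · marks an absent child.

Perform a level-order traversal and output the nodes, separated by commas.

T, C, U, X, A, K, W, V, J, Q, E

Level-order visits nodes level by level from the root, left to right within each level.
Level 0: T
Level 1: C, U
Level 2: X, A, K, W
Level 3: V, J, Q
Level 4: E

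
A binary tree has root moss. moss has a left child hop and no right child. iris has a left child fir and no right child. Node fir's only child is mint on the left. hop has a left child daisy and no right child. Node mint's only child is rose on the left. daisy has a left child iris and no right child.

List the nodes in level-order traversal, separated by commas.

Level-order visits nodes level by level from the root, left to right within each level.
Level 0: moss
Level 1: hop
Level 2: daisy
Level 3: iris
Level 4: fir
Level 5: mint
Level 6: rose

moss, hop, daisy, iris, fir, mint, rose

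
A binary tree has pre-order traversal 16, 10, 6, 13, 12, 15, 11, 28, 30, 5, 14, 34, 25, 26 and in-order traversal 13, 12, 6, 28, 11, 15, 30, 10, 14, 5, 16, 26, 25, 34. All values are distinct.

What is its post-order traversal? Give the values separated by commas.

12, 13, 28, 11, 30, 15, 6, 14, 5, 10, 26, 25, 34, 16

The first element of pre-order is the root; it splits in-order into left and right subtrees.
Root 16: left subtree has 10 nodes {13, 12, 6, 28, 11, 15, 30, 10, 14, 5}, right has 3 {26, 25, 34}.
  Root 10: left subtree has 7 nodes {13, 12, 6, 28, 11, 15, 30}, right has 2 {14, 5}.
    Root 6: left subtree has 2 nodes {13, 12}, right has 4 {28, 11, 15, 30}.
      Root 13: left subtree has 0 nodes { }, right has 1 {12}.
      Root 15: left subtree has 2 nodes {28, 11}, right has 1 {30}.
        Root 11: left subtree has 1 node {28}, right has 0 { }.
    Root 5: left subtree has 1 node {14}, right has 0 { }.
  Root 34: left subtree has 2 nodes {26, 25}, right has 0 { }.
    Root 25: left subtree has 1 node {26}, right has 0 { }.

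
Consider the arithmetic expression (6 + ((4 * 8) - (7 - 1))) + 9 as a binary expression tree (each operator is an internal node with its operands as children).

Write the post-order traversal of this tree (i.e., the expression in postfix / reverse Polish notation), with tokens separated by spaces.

Post-order on an expression tree gives postfix notation: for each operator, emit left operand, right operand, then the operator.

6 4 8 * 7 1 - - + 9 +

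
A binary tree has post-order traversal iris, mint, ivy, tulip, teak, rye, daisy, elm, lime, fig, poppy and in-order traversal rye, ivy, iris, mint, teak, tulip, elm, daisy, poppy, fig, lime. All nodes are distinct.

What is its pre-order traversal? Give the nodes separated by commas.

poppy, elm, rye, teak, ivy, mint, iris, tulip, daisy, fig, lime

The last element of post-order is the root; it splits in-order into left and right subtrees.
Root poppy: left subtree has 8 nodes {rye, ivy, iris, mint, teak, tulip, elm, daisy}, right has 2 {fig, lime}.
  Root elm: left subtree has 6 nodes {rye, ivy, iris, mint, teak, tulip}, right has 1 {daisy}.
    Root rye: left subtree has 0 nodes { }, right has 5 {ivy, iris, mint, teak, tulip}.
      Root teak: left subtree has 3 nodes {ivy, iris, mint}, right has 1 {tulip}.
        Root ivy: left subtree has 0 nodes { }, right has 2 {iris, mint}.
          Root mint: left subtree has 1 node {iris}, right has 0 { }.
  Root fig: left subtree has 0 nodes { }, right has 1 {lime}.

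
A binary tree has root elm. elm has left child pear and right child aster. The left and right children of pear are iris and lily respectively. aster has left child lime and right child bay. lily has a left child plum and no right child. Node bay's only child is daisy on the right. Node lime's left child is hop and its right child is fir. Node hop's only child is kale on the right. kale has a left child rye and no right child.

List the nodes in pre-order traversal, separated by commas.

Pre-order visits the node, then its left subtree, then its right subtree.
Visit elm.
At elm: go left to pear.
  Visit pear.
  At pear: go left to iris.
    iris is a leaf — visit iris.
  At pear: go right to lily.
    Visit lily.
    At lily: go left to plum.
      plum is a leaf — visit plum.
    At lily: no right child.
At elm: go right to aster.
  Visit aster.
  At aster: go left to lime.
    Visit lime.
    At lime: go left to hop.
      Visit hop.
      At hop: no left child.
      At hop: go right to kale.
        Visit kale.
        At kale: go left to rye.
          rye is a leaf — visit rye.
        At kale: no right child.
    At lime: go right to fir.
      fir is a leaf — visit fir.
  At aster: go right to bay.
    Visit bay.
    At bay: no left child.
    At bay: go right to daisy.
      daisy is a leaf — visit daisy.

elm, pear, iris, lily, plum, aster, lime, hop, kale, rye, fir, bay, daisy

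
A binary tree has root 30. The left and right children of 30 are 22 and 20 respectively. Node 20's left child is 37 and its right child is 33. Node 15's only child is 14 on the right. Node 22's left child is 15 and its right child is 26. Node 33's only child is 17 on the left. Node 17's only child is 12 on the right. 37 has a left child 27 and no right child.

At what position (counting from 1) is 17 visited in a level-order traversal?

10

Level-order visits nodes level by level from the root, left to right within each level.
Level 0: 30
Level 1: 22, 20
Level 2: 15, 26, 37, 33
Level 3: 14, 27, 17
Level 4: 12
Full level-order sequence: 30, 22, 20, 15, 26, 37, 33, 14, 27, 17, 12.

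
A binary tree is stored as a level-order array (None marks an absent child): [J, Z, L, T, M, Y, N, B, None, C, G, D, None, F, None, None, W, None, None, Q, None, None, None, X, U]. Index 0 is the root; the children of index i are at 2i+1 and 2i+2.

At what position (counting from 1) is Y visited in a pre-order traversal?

Pre-order visits the node, then its left subtree, then its right subtree.
Visit J.
At J: go left to Z.
  Visit Z.
  At Z: go left to T.
    Visit T.
    At T: go left to B.
      Visit B.
      At B: no left child.
      At B: go right to W.
        W is a leaf — visit W.
    At T: no right child.
  At Z: go right to M.
    Visit M.
    At M: go left to C.
      Visit C.
      At C: go left to Q.
        Q is a leaf — visit Q.
      At C: no right child.
    At M: go right to G.
      G is a leaf — visit G.
At J: go right to L.
  Visit L.
  At L: go left to Y.
    Visit Y.
    At Y: go left to D.
      Visit D.
      At D: go left to X.
        X is a leaf — visit X.
      At D: go right to U.
        U is a leaf — visit U.
    At Y: no right child.
  At L: go right to N.
    Visit N.
    At N: go left to F.
      F is a leaf — visit F.
    At N: no right child.
Full pre-order sequence: J, Z, T, B, W, M, C, Q, G, L, Y, D, X, U, N, F.

11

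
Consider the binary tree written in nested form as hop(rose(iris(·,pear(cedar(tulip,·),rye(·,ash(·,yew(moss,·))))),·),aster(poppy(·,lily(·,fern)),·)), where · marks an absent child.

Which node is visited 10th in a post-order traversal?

Post-order visits the left subtree, then the right subtree, then the node.
At hop: go left to rose.
  At rose: go left to iris.
    At iris: no left child.
    At iris: go right to pear.
      At pear: go left to cedar.
        At cedar: go left to tulip.
          tulip is a leaf — visit tulip.
        At cedar: no right child.
        Visit cedar.
      At pear: go right to rye.
        At rye: no left child.
        At rye: go right to ash.
          At ash: no left child.
          At ash: go right to yew.
            At yew: go left to moss.
              moss is a leaf — visit moss.
            At yew: no right child.
            Visit yew.
          Visit ash.
        Visit rye.
      Visit pear.
    Visit iris.
  At rose: no right child.
  Visit rose.
At hop: go right to aster.
  At aster: go left to poppy.
    At poppy: no left child.
    At poppy: go right to lily.
      At lily: no left child.
      At lily: go right to fern.
        fern is a leaf — visit fern.
      Visit lily.
    Visit poppy.
  At aster: no right child.
  Visit aster.
Visit hop.
Full post-order sequence: tulip, cedar, moss, yew, ash, rye, pear, iris, rose, fern, lily, poppy, aster, hop.

fern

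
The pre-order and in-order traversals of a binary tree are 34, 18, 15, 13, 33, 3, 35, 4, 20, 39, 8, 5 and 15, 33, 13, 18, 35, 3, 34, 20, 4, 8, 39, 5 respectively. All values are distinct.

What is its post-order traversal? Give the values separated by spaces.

The first element of pre-order is the root; it splits in-order into left and right subtrees.
Root 34: left subtree has 6 nodes {15, 33, 13, 18, 35, 3}, right has 5 {20, 4, 8, 39, 5}.
  Root 18: left subtree has 3 nodes {15, 33, 13}, right has 2 {35, 3}.
    Root 15: left subtree has 0 nodes { }, right has 2 {33, 13}.
      Root 13: left subtree has 1 node {33}, right has 0 { }.
    Root 3: left subtree has 1 node {35}, right has 0 { }.
  Root 4: left subtree has 1 node {20}, right has 3 {8, 39, 5}.
    Root 39: left subtree has 1 node {8}, right has 1 {5}.

33 13 15 35 3 18 20 8 5 39 4 34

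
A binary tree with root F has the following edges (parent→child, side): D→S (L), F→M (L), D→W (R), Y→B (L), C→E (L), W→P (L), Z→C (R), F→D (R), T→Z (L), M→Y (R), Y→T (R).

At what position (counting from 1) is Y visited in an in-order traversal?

3

In-order visits the left subtree, then the node, then the right subtree.
At F: go left to M.
  At M: no left child.
  Visit M.
  At M: go right to Y.
    At Y: go left to B.
      B is a leaf — visit B.
    Visit Y.
    At Y: go right to T.
      At T: go left to Z.
        At Z: no left child.
        Visit Z.
        At Z: go right to C.
          At C: go left to E.
            E is a leaf — visit E.
          Visit C.
          At C: no right child.
      Visit T.
      At T: no right child.
Visit F.
At F: go right to D.
  At D: go left to S.
    S is a leaf — visit S.
  Visit D.
  At D: go right to W.
    At W: go left to P.
      P is a leaf — visit P.
    Visit W.
    At W: no right child.
Full in-order sequence: M, B, Y, Z, E, C, T, F, S, D, P, W.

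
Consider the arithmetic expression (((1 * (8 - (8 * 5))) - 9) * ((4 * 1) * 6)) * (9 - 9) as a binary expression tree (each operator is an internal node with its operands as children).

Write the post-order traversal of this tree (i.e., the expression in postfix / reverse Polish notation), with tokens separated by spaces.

Post-order on an expression tree gives postfix notation: for each operator, emit left operand, right operand, then the operator.

1 8 8 5 * - * 9 - 4 1 * 6 * * 9 9 - *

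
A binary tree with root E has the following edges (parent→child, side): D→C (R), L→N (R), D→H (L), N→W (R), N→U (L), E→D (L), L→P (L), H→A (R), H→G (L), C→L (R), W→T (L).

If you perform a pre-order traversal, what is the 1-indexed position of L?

7

Pre-order visits the node, then its left subtree, then its right subtree.
Visit E.
At E: go left to D.
  Visit D.
  At D: go left to H.
    Visit H.
    At H: go left to G.
      G is a leaf — visit G.
    At H: go right to A.
      A is a leaf — visit A.
  At D: go right to C.
    Visit C.
    At C: no left child.
    At C: go right to L.
      Visit L.
      At L: go left to P.
        P is a leaf — visit P.
      At L: go right to N.
        Visit N.
        At N: go left to U.
          U is a leaf — visit U.
        At N: go right to W.
          Visit W.
          At W: go left to T.
            T is a leaf — visit T.
          At W: no right child.
At E: no right child.
Full pre-order sequence: E, D, H, G, A, C, L, P, N, U, W, T.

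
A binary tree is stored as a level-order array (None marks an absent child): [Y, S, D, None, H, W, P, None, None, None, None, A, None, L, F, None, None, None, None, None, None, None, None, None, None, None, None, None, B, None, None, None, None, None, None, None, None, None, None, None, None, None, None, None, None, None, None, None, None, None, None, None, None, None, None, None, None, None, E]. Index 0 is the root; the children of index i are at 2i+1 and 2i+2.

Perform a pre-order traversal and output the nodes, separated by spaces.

Pre-order visits the node, then its left subtree, then its right subtree.
Visit Y.
At Y: go left to S.
  Visit S.
  At S: no left child.
  At S: go right to H.
    H is a leaf — visit H.
At Y: go right to D.
  Visit D.
  At D: go left to W.
    Visit W.
    At W: go left to A.
      A is a leaf — visit A.
    At W: no right child.
  At D: go right to P.
    Visit P.
    At P: go left to L.
      Visit L.
      At L: no left child.
      At L: go right to B.
        Visit B.
        At B: no left child.
        At B: go right to E.
          E is a leaf — visit E.
    At P: go right to F.
      F is a leaf — visit F.

Y S H D W A P L B E F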